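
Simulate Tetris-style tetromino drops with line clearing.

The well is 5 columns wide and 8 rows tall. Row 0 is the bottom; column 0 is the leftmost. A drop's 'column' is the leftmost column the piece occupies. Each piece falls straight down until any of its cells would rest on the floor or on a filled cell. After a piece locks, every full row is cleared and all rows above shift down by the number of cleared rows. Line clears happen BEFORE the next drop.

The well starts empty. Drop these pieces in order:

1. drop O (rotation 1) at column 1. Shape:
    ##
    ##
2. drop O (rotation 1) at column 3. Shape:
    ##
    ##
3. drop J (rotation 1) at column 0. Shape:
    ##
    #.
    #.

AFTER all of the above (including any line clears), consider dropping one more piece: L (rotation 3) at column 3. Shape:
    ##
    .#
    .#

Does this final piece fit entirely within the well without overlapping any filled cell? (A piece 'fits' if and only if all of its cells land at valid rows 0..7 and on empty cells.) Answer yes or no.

Drop 1: O rot1 at col 1 lands with bottom-row=0; cleared 0 line(s) (total 0); column heights now [0 2 2 0 0], max=2
Drop 2: O rot1 at col 3 lands with bottom-row=0; cleared 0 line(s) (total 0); column heights now [0 2 2 2 2], max=2
Drop 3: J rot1 at col 0 lands with bottom-row=0; cleared 2 line(s) (total 2); column heights now [1 1 0 0 0], max=1
Test piece L rot3 at col 3 (width 2): heights before test = [1 1 0 0 0]; fits = True

Answer: yes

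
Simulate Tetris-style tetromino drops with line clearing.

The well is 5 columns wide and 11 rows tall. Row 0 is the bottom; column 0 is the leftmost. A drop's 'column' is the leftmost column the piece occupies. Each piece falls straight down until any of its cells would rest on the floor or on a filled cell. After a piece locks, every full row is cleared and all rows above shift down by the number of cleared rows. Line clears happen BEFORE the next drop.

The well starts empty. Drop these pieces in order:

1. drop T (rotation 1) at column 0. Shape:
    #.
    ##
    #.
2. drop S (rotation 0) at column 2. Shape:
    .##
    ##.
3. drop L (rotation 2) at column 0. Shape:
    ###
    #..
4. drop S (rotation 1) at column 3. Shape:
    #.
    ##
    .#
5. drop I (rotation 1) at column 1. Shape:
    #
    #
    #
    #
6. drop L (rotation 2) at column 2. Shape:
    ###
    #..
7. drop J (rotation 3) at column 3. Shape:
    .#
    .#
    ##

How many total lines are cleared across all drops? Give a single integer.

Drop 1: T rot1 at col 0 lands with bottom-row=0; cleared 0 line(s) (total 0); column heights now [3 2 0 0 0], max=3
Drop 2: S rot0 at col 2 lands with bottom-row=0; cleared 0 line(s) (total 0); column heights now [3 2 1 2 2], max=3
Drop 3: L rot2 at col 0 lands with bottom-row=3; cleared 0 line(s) (total 0); column heights now [5 5 5 2 2], max=5
Drop 4: S rot1 at col 3 lands with bottom-row=2; cleared 0 line(s) (total 0); column heights now [5 5 5 5 4], max=5
Drop 5: I rot1 at col 1 lands with bottom-row=5; cleared 0 line(s) (total 0); column heights now [5 9 5 5 4], max=9
Drop 6: L rot2 at col 2 lands with bottom-row=5; cleared 0 line(s) (total 0); column heights now [5 9 7 7 7], max=9
Drop 7: J rot3 at col 3 lands with bottom-row=7; cleared 0 line(s) (total 0); column heights now [5 9 7 8 10], max=10

Answer: 0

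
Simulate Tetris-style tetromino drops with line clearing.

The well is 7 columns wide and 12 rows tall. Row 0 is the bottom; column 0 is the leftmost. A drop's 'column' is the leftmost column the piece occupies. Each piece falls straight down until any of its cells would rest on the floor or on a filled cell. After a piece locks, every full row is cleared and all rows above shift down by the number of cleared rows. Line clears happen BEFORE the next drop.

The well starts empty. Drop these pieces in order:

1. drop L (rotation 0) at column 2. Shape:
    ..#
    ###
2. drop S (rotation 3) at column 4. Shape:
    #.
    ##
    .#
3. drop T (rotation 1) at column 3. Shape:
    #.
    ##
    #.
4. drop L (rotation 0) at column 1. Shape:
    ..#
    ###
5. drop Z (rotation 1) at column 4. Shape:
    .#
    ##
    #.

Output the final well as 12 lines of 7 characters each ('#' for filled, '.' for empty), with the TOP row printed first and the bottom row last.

Answer: .......
.......
.......
.......
...#.#.
.#####.
...##..
...##..
...##..
....##.
....##.
..###..

Derivation:
Drop 1: L rot0 at col 2 lands with bottom-row=0; cleared 0 line(s) (total 0); column heights now [0 0 1 1 2 0 0], max=2
Drop 2: S rot3 at col 4 lands with bottom-row=1; cleared 0 line(s) (total 0); column heights now [0 0 1 1 4 3 0], max=4
Drop 3: T rot1 at col 3 lands with bottom-row=3; cleared 0 line(s) (total 0); column heights now [0 0 1 6 5 3 0], max=6
Drop 4: L rot0 at col 1 lands with bottom-row=6; cleared 0 line(s) (total 0); column heights now [0 7 7 8 5 3 0], max=8
Drop 5: Z rot1 at col 4 lands with bottom-row=5; cleared 0 line(s) (total 0); column heights now [0 7 7 8 7 8 0], max=8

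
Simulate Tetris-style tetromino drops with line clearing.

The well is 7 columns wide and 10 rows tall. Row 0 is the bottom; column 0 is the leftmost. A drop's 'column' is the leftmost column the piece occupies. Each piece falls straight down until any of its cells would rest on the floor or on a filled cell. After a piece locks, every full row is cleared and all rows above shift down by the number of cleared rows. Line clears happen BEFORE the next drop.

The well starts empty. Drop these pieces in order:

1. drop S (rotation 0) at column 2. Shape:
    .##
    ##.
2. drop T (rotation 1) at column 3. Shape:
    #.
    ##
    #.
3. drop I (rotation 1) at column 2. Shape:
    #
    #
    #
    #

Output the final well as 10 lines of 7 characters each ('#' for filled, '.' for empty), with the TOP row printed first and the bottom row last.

Drop 1: S rot0 at col 2 lands with bottom-row=0; cleared 0 line(s) (total 0); column heights now [0 0 1 2 2 0 0], max=2
Drop 2: T rot1 at col 3 lands with bottom-row=2; cleared 0 line(s) (total 0); column heights now [0 0 1 5 4 0 0], max=5
Drop 3: I rot1 at col 2 lands with bottom-row=1; cleared 0 line(s) (total 0); column heights now [0 0 5 5 4 0 0], max=5

Answer: .......
.......
.......
.......
.......
..##...
..###..
..##...
..###..
..##...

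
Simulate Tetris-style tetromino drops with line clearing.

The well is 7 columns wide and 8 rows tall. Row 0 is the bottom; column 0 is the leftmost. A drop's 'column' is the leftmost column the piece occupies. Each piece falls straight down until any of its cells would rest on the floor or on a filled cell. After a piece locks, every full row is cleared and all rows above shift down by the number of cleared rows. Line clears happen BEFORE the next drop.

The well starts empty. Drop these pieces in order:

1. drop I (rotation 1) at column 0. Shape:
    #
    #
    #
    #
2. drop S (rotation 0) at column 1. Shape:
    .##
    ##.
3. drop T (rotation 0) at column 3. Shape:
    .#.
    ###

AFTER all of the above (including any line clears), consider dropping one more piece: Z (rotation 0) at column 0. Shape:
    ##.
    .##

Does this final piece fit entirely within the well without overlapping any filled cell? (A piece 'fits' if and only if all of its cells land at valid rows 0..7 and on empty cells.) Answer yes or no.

Answer: yes

Derivation:
Drop 1: I rot1 at col 0 lands with bottom-row=0; cleared 0 line(s) (total 0); column heights now [4 0 0 0 0 0 0], max=4
Drop 2: S rot0 at col 1 lands with bottom-row=0; cleared 0 line(s) (total 0); column heights now [4 1 2 2 0 0 0], max=4
Drop 3: T rot0 at col 3 lands with bottom-row=2; cleared 0 line(s) (total 0); column heights now [4 1 2 3 4 3 0], max=4
Test piece Z rot0 at col 0 (width 3): heights before test = [4 1 2 3 4 3 0]; fits = True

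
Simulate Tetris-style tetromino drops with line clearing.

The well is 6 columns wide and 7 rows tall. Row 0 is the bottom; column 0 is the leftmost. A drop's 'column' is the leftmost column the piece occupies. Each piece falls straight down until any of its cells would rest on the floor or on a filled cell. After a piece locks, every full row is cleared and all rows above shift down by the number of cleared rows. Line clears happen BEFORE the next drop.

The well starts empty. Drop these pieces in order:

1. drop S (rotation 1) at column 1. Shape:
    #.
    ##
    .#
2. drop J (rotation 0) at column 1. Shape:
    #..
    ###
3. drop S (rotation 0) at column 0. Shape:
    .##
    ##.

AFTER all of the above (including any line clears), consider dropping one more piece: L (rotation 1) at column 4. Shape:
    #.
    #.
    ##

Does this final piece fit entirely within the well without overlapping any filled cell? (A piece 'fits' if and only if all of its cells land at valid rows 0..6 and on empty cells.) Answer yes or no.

Drop 1: S rot1 at col 1 lands with bottom-row=0; cleared 0 line(s) (total 0); column heights now [0 3 2 0 0 0], max=3
Drop 2: J rot0 at col 1 lands with bottom-row=3; cleared 0 line(s) (total 0); column heights now [0 5 4 4 0 0], max=5
Drop 3: S rot0 at col 0 lands with bottom-row=5; cleared 0 line(s) (total 0); column heights now [6 7 7 4 0 0], max=7
Test piece L rot1 at col 4 (width 2): heights before test = [6 7 7 4 0 0]; fits = True

Answer: yes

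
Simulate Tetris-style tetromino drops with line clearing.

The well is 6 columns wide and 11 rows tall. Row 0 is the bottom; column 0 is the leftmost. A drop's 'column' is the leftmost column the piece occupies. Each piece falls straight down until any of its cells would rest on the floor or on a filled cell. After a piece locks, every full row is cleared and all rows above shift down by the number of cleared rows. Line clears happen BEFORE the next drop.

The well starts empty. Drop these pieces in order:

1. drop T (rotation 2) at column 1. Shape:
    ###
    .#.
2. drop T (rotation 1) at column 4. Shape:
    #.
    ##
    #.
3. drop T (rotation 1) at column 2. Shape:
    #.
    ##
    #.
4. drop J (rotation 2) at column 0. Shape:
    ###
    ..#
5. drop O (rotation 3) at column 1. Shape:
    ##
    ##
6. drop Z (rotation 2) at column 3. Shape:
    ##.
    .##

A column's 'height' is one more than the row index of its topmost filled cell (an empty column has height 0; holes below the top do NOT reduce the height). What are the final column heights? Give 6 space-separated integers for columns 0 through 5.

Drop 1: T rot2 at col 1 lands with bottom-row=0; cleared 0 line(s) (total 0); column heights now [0 2 2 2 0 0], max=2
Drop 2: T rot1 at col 4 lands with bottom-row=0; cleared 0 line(s) (total 0); column heights now [0 2 2 2 3 2], max=3
Drop 3: T rot1 at col 2 lands with bottom-row=2; cleared 0 line(s) (total 0); column heights now [0 2 5 4 3 2], max=5
Drop 4: J rot2 at col 0 lands with bottom-row=5; cleared 0 line(s) (total 0); column heights now [7 7 7 4 3 2], max=7
Drop 5: O rot3 at col 1 lands with bottom-row=7; cleared 0 line(s) (total 0); column heights now [7 9 9 4 3 2], max=9
Drop 6: Z rot2 at col 3 lands with bottom-row=3; cleared 0 line(s) (total 0); column heights now [7 9 9 5 5 4], max=9

Answer: 7 9 9 5 5 4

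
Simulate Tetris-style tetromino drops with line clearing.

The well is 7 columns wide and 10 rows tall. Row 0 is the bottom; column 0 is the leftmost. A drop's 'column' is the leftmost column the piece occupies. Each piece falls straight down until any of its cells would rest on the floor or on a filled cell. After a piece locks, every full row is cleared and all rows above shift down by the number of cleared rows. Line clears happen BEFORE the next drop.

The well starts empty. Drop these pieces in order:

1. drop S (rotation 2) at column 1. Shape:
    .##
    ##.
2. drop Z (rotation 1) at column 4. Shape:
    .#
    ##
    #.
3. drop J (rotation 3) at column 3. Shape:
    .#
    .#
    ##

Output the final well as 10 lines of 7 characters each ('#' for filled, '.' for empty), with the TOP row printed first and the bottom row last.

Drop 1: S rot2 at col 1 lands with bottom-row=0; cleared 0 line(s) (total 0); column heights now [0 1 2 2 0 0 0], max=2
Drop 2: Z rot1 at col 4 lands with bottom-row=0; cleared 0 line(s) (total 0); column heights now [0 1 2 2 2 3 0], max=3
Drop 3: J rot3 at col 3 lands with bottom-row=2; cleared 0 line(s) (total 0); column heights now [0 1 2 3 5 3 0], max=5

Answer: .......
.......
.......
.......
.......
....#..
....#..
...###.
..####.
.##.#..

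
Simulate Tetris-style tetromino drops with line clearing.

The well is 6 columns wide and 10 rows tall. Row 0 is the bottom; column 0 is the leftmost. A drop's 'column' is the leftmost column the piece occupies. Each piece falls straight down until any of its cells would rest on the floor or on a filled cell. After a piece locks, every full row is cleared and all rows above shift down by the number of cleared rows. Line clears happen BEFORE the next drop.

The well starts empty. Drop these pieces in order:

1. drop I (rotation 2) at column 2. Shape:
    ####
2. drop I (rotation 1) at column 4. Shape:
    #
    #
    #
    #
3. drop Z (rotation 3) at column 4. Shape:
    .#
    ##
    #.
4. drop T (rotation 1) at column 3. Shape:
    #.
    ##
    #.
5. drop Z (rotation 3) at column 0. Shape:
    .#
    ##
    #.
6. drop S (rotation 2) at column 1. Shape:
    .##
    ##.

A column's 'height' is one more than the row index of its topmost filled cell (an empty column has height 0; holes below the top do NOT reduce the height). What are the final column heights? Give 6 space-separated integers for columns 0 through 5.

Drop 1: I rot2 at col 2 lands with bottom-row=0; cleared 0 line(s) (total 0); column heights now [0 0 1 1 1 1], max=1
Drop 2: I rot1 at col 4 lands with bottom-row=1; cleared 0 line(s) (total 0); column heights now [0 0 1 1 5 1], max=5
Drop 3: Z rot3 at col 4 lands with bottom-row=5; cleared 0 line(s) (total 0); column heights now [0 0 1 1 7 8], max=8
Drop 4: T rot1 at col 3 lands with bottom-row=6; cleared 0 line(s) (total 0); column heights now [0 0 1 9 8 8], max=9
Drop 5: Z rot3 at col 0 lands with bottom-row=0; cleared 0 line(s) (total 0); column heights now [2 3 1 9 8 8], max=9
Drop 6: S rot2 at col 1 lands with bottom-row=8; cleared 0 line(s) (total 0); column heights now [2 9 10 10 8 8], max=10

Answer: 2 9 10 10 8 8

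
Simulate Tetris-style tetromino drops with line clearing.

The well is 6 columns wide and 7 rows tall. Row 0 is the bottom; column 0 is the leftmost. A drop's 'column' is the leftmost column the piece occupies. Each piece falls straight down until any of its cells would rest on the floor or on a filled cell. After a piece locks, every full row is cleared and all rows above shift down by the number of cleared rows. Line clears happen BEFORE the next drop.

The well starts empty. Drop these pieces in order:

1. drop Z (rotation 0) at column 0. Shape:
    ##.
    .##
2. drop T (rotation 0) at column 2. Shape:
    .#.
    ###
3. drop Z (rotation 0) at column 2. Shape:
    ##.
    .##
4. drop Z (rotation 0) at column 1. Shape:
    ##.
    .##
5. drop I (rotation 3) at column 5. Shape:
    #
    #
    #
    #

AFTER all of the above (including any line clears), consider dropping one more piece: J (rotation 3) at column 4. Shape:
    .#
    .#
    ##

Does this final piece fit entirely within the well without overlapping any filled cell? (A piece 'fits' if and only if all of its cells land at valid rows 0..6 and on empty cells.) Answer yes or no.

Drop 1: Z rot0 at col 0 lands with bottom-row=0; cleared 0 line(s) (total 0); column heights now [2 2 1 0 0 0], max=2
Drop 2: T rot0 at col 2 lands with bottom-row=1; cleared 0 line(s) (total 0); column heights now [2 2 2 3 2 0], max=3
Drop 3: Z rot0 at col 2 lands with bottom-row=3; cleared 0 line(s) (total 0); column heights now [2 2 5 5 4 0], max=5
Drop 4: Z rot0 at col 1 lands with bottom-row=5; cleared 0 line(s) (total 0); column heights now [2 7 7 6 4 0], max=7
Drop 5: I rot3 at col 5 lands with bottom-row=0; cleared 1 line(s) (total 1); column heights now [0 6 6 5 3 3], max=6
Test piece J rot3 at col 4 (width 2): heights before test = [0 6 6 5 3 3]; fits = True

Answer: yes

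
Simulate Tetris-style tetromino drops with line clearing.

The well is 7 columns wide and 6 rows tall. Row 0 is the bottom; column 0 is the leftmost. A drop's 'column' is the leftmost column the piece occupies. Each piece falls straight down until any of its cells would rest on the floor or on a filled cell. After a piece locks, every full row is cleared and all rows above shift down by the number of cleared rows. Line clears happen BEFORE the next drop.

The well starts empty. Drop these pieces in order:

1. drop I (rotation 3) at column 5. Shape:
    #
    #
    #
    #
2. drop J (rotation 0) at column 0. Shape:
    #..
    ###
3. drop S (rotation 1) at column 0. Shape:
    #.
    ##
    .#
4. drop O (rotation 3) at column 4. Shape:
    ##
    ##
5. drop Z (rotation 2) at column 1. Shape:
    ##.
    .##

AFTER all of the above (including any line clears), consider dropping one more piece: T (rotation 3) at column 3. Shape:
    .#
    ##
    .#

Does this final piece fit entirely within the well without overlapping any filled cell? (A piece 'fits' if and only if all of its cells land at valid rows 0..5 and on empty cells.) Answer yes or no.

Drop 1: I rot3 at col 5 lands with bottom-row=0; cleared 0 line(s) (total 0); column heights now [0 0 0 0 0 4 0], max=4
Drop 2: J rot0 at col 0 lands with bottom-row=0; cleared 0 line(s) (total 0); column heights now [2 1 1 0 0 4 0], max=4
Drop 3: S rot1 at col 0 lands with bottom-row=1; cleared 0 line(s) (total 0); column heights now [4 3 1 0 0 4 0], max=4
Drop 4: O rot3 at col 4 lands with bottom-row=4; cleared 0 line(s) (total 0); column heights now [4 3 1 0 6 6 0], max=6
Drop 5: Z rot2 at col 1 lands with bottom-row=2; cleared 0 line(s) (total 0); column heights now [4 4 4 3 6 6 0], max=6
Test piece T rot3 at col 3 (width 2): heights before test = [4 4 4 3 6 6 0]; fits = False

Answer: no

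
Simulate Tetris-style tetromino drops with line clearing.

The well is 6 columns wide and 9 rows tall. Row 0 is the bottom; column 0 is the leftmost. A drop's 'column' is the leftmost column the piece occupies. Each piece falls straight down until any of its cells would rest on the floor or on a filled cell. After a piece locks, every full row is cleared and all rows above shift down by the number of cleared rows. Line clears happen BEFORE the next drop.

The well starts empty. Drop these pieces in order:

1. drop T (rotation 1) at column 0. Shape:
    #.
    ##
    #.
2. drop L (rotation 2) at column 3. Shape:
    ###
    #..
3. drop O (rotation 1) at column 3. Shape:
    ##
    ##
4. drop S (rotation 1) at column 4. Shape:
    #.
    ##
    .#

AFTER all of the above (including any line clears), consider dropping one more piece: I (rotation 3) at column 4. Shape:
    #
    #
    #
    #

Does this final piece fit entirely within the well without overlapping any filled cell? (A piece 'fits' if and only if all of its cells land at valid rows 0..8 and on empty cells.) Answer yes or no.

Answer: no

Derivation:
Drop 1: T rot1 at col 0 lands with bottom-row=0; cleared 0 line(s) (total 0); column heights now [3 2 0 0 0 0], max=3
Drop 2: L rot2 at col 3 lands with bottom-row=0; cleared 0 line(s) (total 0); column heights now [3 2 0 2 2 2], max=3
Drop 3: O rot1 at col 3 lands with bottom-row=2; cleared 0 line(s) (total 0); column heights now [3 2 0 4 4 2], max=4
Drop 4: S rot1 at col 4 lands with bottom-row=3; cleared 0 line(s) (total 0); column heights now [3 2 0 4 6 5], max=6
Test piece I rot3 at col 4 (width 1): heights before test = [3 2 0 4 6 5]; fits = False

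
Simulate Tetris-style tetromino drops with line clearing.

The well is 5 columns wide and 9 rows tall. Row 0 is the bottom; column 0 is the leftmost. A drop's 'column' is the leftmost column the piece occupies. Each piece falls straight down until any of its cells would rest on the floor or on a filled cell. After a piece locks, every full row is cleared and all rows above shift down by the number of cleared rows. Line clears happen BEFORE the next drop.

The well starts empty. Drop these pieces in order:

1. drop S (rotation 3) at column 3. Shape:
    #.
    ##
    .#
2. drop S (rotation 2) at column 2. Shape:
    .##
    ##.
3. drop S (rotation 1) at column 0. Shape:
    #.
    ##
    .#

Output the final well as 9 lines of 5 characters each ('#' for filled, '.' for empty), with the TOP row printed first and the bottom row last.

Answer: .....
.....
.....
.....
...##
..##.
#..#.
##.##
.#..#

Derivation:
Drop 1: S rot3 at col 3 lands with bottom-row=0; cleared 0 line(s) (total 0); column heights now [0 0 0 3 2], max=3
Drop 2: S rot2 at col 2 lands with bottom-row=3; cleared 0 line(s) (total 0); column heights now [0 0 4 5 5], max=5
Drop 3: S rot1 at col 0 lands with bottom-row=0; cleared 0 line(s) (total 0); column heights now [3 2 4 5 5], max=5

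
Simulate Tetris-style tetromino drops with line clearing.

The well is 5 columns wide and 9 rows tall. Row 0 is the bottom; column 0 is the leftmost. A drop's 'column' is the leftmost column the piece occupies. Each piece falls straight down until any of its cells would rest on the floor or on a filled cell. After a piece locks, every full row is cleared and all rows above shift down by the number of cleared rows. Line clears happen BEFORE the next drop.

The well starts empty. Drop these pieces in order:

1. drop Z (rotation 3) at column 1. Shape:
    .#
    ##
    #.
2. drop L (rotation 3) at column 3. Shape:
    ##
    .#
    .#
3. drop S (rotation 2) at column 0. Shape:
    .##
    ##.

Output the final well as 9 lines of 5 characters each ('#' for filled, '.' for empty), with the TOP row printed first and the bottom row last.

Answer: .....
.....
.....
.....
.....
.....
.##..
.##.#
.#..#

Derivation:
Drop 1: Z rot3 at col 1 lands with bottom-row=0; cleared 0 line(s) (total 0); column heights now [0 2 3 0 0], max=3
Drop 2: L rot3 at col 3 lands with bottom-row=0; cleared 0 line(s) (total 0); column heights now [0 2 3 3 3], max=3
Drop 3: S rot2 at col 0 lands with bottom-row=2; cleared 1 line(s) (total 1); column heights now [0 3 3 0 2], max=3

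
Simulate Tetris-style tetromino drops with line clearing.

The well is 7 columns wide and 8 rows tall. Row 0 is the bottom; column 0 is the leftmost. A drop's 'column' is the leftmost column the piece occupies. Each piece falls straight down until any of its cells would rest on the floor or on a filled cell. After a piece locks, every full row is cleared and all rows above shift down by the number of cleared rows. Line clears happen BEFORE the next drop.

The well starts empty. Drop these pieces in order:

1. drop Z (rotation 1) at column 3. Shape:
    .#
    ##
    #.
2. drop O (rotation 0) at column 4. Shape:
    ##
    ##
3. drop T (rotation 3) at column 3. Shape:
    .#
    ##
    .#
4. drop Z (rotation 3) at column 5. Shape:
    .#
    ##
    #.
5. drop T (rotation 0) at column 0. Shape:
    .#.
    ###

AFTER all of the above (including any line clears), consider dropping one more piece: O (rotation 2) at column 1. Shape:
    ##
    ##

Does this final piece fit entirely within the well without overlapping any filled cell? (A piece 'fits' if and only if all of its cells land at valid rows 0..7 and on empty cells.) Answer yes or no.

Answer: yes

Derivation:
Drop 1: Z rot1 at col 3 lands with bottom-row=0; cleared 0 line(s) (total 0); column heights now [0 0 0 2 3 0 0], max=3
Drop 2: O rot0 at col 4 lands with bottom-row=3; cleared 0 line(s) (total 0); column heights now [0 0 0 2 5 5 0], max=5
Drop 3: T rot3 at col 3 lands with bottom-row=5; cleared 0 line(s) (total 0); column heights now [0 0 0 7 8 5 0], max=8
Drop 4: Z rot3 at col 5 lands with bottom-row=5; cleared 0 line(s) (total 0); column heights now [0 0 0 7 8 7 8], max=8
Drop 5: T rot0 at col 0 lands with bottom-row=0; cleared 0 line(s) (total 0); column heights now [1 2 1 7 8 7 8], max=8
Test piece O rot2 at col 1 (width 2): heights before test = [1 2 1 7 8 7 8]; fits = True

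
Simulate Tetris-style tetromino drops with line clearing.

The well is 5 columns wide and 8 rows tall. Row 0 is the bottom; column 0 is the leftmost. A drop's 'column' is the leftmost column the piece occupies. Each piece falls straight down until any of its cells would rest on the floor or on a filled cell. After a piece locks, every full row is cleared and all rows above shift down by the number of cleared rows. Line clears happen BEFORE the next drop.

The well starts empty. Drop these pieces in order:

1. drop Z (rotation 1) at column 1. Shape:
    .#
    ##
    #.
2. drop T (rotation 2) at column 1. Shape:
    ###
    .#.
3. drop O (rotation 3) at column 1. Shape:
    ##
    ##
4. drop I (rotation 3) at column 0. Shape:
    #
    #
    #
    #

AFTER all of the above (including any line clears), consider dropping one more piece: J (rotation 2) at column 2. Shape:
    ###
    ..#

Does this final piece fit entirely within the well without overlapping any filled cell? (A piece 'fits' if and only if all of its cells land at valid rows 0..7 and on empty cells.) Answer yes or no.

Drop 1: Z rot1 at col 1 lands with bottom-row=0; cleared 0 line(s) (total 0); column heights now [0 2 3 0 0], max=3
Drop 2: T rot2 at col 1 lands with bottom-row=3; cleared 0 line(s) (total 0); column heights now [0 5 5 5 0], max=5
Drop 3: O rot3 at col 1 lands with bottom-row=5; cleared 0 line(s) (total 0); column heights now [0 7 7 5 0], max=7
Drop 4: I rot3 at col 0 lands with bottom-row=0; cleared 0 line(s) (total 0); column heights now [4 7 7 5 0], max=7
Test piece J rot2 at col 2 (width 3): heights before test = [4 7 7 5 0]; fits = True

Answer: yes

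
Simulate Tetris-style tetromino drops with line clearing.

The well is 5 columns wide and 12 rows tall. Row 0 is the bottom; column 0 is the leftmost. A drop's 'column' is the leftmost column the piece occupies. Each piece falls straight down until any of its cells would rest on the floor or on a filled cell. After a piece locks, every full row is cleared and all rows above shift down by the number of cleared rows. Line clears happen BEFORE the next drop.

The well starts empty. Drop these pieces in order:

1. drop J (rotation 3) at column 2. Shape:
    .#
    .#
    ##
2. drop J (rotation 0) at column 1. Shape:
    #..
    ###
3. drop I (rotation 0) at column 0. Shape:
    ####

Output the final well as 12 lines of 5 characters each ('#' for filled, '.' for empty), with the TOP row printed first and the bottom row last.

Answer: .....
.....
.....
.....
.....
.....
####.
.#...
.###.
...#.
...#.
..##.

Derivation:
Drop 1: J rot3 at col 2 lands with bottom-row=0; cleared 0 line(s) (total 0); column heights now [0 0 1 3 0], max=3
Drop 2: J rot0 at col 1 lands with bottom-row=3; cleared 0 line(s) (total 0); column heights now [0 5 4 4 0], max=5
Drop 3: I rot0 at col 0 lands with bottom-row=5; cleared 0 line(s) (total 0); column heights now [6 6 6 6 0], max=6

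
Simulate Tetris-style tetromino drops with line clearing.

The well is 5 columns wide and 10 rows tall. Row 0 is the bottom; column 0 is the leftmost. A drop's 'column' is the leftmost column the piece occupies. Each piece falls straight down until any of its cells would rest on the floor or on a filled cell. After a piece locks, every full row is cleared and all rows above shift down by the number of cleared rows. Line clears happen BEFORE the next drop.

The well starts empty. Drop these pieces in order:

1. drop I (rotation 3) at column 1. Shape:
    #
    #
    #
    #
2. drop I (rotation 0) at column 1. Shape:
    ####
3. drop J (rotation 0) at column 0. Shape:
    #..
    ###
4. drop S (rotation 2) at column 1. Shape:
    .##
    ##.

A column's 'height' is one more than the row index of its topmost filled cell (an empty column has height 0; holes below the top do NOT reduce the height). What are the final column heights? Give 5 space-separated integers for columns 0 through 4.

Drop 1: I rot3 at col 1 lands with bottom-row=0; cleared 0 line(s) (total 0); column heights now [0 4 0 0 0], max=4
Drop 2: I rot0 at col 1 lands with bottom-row=4; cleared 0 line(s) (total 0); column heights now [0 5 5 5 5], max=5
Drop 3: J rot0 at col 0 lands with bottom-row=5; cleared 0 line(s) (total 0); column heights now [7 6 6 5 5], max=7
Drop 4: S rot2 at col 1 lands with bottom-row=6; cleared 0 line(s) (total 0); column heights now [7 7 8 8 5], max=8

Answer: 7 7 8 8 5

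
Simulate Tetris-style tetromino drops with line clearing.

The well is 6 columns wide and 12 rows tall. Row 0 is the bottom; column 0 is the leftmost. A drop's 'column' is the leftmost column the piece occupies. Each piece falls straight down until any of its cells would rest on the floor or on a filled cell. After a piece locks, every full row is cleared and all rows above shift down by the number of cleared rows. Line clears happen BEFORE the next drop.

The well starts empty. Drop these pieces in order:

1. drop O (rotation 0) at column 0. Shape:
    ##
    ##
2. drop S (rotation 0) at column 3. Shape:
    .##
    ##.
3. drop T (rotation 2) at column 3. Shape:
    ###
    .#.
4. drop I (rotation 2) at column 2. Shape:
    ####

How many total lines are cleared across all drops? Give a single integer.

Drop 1: O rot0 at col 0 lands with bottom-row=0; cleared 0 line(s) (total 0); column heights now [2 2 0 0 0 0], max=2
Drop 2: S rot0 at col 3 lands with bottom-row=0; cleared 0 line(s) (total 0); column heights now [2 2 0 1 2 2], max=2
Drop 3: T rot2 at col 3 lands with bottom-row=2; cleared 0 line(s) (total 0); column heights now [2 2 0 4 4 4], max=4
Drop 4: I rot2 at col 2 lands with bottom-row=4; cleared 0 line(s) (total 0); column heights now [2 2 5 5 5 5], max=5

Answer: 0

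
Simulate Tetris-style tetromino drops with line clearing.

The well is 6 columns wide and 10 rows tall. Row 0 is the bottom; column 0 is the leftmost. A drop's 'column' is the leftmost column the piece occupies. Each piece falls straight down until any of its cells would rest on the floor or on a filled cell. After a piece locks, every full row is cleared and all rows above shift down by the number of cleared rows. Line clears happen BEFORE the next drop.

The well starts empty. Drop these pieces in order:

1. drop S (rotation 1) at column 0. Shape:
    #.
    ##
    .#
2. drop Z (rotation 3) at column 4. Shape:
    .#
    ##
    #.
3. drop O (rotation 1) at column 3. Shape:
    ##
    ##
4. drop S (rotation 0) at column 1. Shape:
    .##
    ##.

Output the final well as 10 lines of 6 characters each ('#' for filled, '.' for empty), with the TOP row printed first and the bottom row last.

Drop 1: S rot1 at col 0 lands with bottom-row=0; cleared 0 line(s) (total 0); column heights now [3 2 0 0 0 0], max=3
Drop 2: Z rot3 at col 4 lands with bottom-row=0; cleared 0 line(s) (total 0); column heights now [3 2 0 0 2 3], max=3
Drop 3: O rot1 at col 3 lands with bottom-row=2; cleared 0 line(s) (total 0); column heights now [3 2 0 4 4 3], max=4
Drop 4: S rot0 at col 1 lands with bottom-row=3; cleared 0 line(s) (total 0); column heights now [3 4 5 5 4 3], max=5

Answer: ......
......
......
......
......
..##..
.####.
#..###
##..##
.#..#.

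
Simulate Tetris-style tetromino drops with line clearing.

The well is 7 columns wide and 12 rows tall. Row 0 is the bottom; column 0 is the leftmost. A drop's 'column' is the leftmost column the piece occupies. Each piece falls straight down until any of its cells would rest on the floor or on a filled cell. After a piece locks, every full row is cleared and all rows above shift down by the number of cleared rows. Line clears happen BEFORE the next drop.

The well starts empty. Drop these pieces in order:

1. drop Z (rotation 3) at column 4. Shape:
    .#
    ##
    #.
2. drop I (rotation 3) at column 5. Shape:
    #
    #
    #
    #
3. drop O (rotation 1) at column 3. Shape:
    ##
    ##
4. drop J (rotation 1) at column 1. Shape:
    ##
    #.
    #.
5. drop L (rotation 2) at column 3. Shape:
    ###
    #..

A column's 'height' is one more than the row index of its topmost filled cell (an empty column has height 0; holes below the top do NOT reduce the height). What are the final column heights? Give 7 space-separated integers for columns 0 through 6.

Drop 1: Z rot3 at col 4 lands with bottom-row=0; cleared 0 line(s) (total 0); column heights now [0 0 0 0 2 3 0], max=3
Drop 2: I rot3 at col 5 lands with bottom-row=3; cleared 0 line(s) (total 0); column heights now [0 0 0 0 2 7 0], max=7
Drop 3: O rot1 at col 3 lands with bottom-row=2; cleared 0 line(s) (total 0); column heights now [0 0 0 4 4 7 0], max=7
Drop 4: J rot1 at col 1 lands with bottom-row=0; cleared 0 line(s) (total 0); column heights now [0 3 3 4 4 7 0], max=7
Drop 5: L rot2 at col 3 lands with bottom-row=6; cleared 0 line(s) (total 0); column heights now [0 3 3 8 8 8 0], max=8

Answer: 0 3 3 8 8 8 0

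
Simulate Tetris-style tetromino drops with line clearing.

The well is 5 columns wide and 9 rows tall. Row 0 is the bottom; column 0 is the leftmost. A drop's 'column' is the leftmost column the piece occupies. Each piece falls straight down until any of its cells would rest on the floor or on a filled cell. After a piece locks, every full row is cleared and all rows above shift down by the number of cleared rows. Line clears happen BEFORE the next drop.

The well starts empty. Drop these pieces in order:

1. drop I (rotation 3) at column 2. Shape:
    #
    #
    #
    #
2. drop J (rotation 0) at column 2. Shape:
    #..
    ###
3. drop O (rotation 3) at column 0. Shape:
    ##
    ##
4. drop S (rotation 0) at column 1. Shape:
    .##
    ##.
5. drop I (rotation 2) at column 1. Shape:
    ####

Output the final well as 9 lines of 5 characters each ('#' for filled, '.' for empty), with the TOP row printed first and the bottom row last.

Drop 1: I rot3 at col 2 lands with bottom-row=0; cleared 0 line(s) (total 0); column heights now [0 0 4 0 0], max=4
Drop 2: J rot0 at col 2 lands with bottom-row=4; cleared 0 line(s) (total 0); column heights now [0 0 6 5 5], max=6
Drop 3: O rot3 at col 0 lands with bottom-row=0; cleared 0 line(s) (total 0); column heights now [2 2 6 5 5], max=6
Drop 4: S rot0 at col 1 lands with bottom-row=6; cleared 0 line(s) (total 0); column heights now [2 7 8 8 5], max=8
Drop 5: I rot2 at col 1 lands with bottom-row=8; cleared 0 line(s) (total 0); column heights now [2 9 9 9 9], max=9

Answer: .####
..##.
.##..
..#..
..###
..#..
..#..
###..
###..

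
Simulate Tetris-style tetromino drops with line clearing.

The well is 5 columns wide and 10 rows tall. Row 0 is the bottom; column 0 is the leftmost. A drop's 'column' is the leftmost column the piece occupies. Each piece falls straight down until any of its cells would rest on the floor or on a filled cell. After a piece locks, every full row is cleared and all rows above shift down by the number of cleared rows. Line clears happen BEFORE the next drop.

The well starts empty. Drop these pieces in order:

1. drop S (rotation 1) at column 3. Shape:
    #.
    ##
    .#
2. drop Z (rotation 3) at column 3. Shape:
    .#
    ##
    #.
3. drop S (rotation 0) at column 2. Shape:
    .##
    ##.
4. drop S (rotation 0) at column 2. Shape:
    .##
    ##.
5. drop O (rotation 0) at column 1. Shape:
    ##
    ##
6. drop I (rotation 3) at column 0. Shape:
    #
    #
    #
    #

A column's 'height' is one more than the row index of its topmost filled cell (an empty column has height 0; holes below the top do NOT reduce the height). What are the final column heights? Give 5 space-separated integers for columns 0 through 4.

Drop 1: S rot1 at col 3 lands with bottom-row=0; cleared 0 line(s) (total 0); column heights now [0 0 0 3 2], max=3
Drop 2: Z rot3 at col 3 lands with bottom-row=3; cleared 0 line(s) (total 0); column heights now [0 0 0 5 6], max=6
Drop 3: S rot0 at col 2 lands with bottom-row=5; cleared 0 line(s) (total 0); column heights now [0 0 6 7 7], max=7
Drop 4: S rot0 at col 2 lands with bottom-row=7; cleared 0 line(s) (total 0); column heights now [0 0 8 9 9], max=9
Drop 5: O rot0 at col 1 lands with bottom-row=8; cleared 0 line(s) (total 0); column heights now [0 10 10 9 9], max=10
Drop 6: I rot3 at col 0 lands with bottom-row=0; cleared 0 line(s) (total 0); column heights now [4 10 10 9 9], max=10

Answer: 4 10 10 9 9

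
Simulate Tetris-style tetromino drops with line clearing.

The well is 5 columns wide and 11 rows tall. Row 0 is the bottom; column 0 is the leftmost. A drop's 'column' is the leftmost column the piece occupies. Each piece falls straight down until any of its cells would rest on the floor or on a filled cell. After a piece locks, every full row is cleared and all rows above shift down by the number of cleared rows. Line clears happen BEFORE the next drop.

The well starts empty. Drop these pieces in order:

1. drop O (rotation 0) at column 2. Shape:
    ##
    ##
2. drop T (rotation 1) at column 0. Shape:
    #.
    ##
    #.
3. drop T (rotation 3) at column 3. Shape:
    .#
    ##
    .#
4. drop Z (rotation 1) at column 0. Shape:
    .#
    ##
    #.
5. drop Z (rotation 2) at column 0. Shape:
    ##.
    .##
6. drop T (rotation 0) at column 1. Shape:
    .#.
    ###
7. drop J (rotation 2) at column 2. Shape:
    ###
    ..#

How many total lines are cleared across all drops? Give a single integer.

Answer: 1

Derivation:
Drop 1: O rot0 at col 2 lands with bottom-row=0; cleared 0 line(s) (total 0); column heights now [0 0 2 2 0], max=2
Drop 2: T rot1 at col 0 lands with bottom-row=0; cleared 0 line(s) (total 0); column heights now [3 2 2 2 0], max=3
Drop 3: T rot3 at col 3 lands with bottom-row=1; cleared 1 line(s) (total 1); column heights now [2 0 1 2 3], max=3
Drop 4: Z rot1 at col 0 lands with bottom-row=2; cleared 0 line(s) (total 1); column heights now [4 5 1 2 3], max=5
Drop 5: Z rot2 at col 0 lands with bottom-row=5; cleared 0 line(s) (total 1); column heights now [7 7 6 2 3], max=7
Drop 6: T rot0 at col 1 lands with bottom-row=7; cleared 0 line(s) (total 1); column heights now [7 8 9 8 3], max=9
Drop 7: J rot2 at col 2 lands with bottom-row=8; cleared 0 line(s) (total 1); column heights now [7 8 10 10 10], max=10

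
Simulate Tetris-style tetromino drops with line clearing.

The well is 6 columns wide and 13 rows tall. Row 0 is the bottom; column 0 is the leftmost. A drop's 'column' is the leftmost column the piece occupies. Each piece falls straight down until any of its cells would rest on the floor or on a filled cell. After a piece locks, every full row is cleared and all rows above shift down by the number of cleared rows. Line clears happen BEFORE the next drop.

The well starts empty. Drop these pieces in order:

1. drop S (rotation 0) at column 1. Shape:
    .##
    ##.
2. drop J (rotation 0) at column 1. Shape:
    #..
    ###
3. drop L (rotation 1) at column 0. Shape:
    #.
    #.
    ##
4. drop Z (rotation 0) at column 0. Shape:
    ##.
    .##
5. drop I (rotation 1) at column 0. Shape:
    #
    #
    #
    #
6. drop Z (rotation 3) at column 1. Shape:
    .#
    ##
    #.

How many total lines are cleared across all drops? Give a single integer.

Drop 1: S rot0 at col 1 lands with bottom-row=0; cleared 0 line(s) (total 0); column heights now [0 1 2 2 0 0], max=2
Drop 2: J rot0 at col 1 lands with bottom-row=2; cleared 0 line(s) (total 0); column heights now [0 4 3 3 0 0], max=4
Drop 3: L rot1 at col 0 lands with bottom-row=4; cleared 0 line(s) (total 0); column heights now [7 5 3 3 0 0], max=7
Drop 4: Z rot0 at col 0 lands with bottom-row=6; cleared 0 line(s) (total 0); column heights now [8 8 7 3 0 0], max=8
Drop 5: I rot1 at col 0 lands with bottom-row=8; cleared 0 line(s) (total 0); column heights now [12 8 7 3 0 0], max=12
Drop 6: Z rot3 at col 1 lands with bottom-row=8; cleared 0 line(s) (total 0); column heights now [12 10 11 3 0 0], max=12

Answer: 0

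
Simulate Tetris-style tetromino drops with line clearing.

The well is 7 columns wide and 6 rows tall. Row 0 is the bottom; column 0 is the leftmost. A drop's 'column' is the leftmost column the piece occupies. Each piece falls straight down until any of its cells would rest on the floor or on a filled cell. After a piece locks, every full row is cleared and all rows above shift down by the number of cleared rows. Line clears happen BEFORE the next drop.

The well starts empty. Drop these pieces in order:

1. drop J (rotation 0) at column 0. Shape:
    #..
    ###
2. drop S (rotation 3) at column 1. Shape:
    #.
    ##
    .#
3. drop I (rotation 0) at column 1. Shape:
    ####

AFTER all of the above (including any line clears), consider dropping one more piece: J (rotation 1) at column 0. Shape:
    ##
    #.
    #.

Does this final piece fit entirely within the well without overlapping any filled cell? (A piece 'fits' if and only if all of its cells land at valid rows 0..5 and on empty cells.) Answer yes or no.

Answer: yes

Derivation:
Drop 1: J rot0 at col 0 lands with bottom-row=0; cleared 0 line(s) (total 0); column heights now [2 1 1 0 0 0 0], max=2
Drop 2: S rot3 at col 1 lands with bottom-row=1; cleared 0 line(s) (total 0); column heights now [2 4 3 0 0 0 0], max=4
Drop 3: I rot0 at col 1 lands with bottom-row=4; cleared 0 line(s) (total 0); column heights now [2 5 5 5 5 0 0], max=5
Test piece J rot1 at col 0 (width 2): heights before test = [2 5 5 5 5 0 0]; fits = True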